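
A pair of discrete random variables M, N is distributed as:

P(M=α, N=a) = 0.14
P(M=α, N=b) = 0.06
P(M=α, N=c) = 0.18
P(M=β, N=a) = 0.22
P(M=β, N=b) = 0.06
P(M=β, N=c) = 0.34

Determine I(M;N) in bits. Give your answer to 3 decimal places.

0.007 bits

Marginals: p(M) = (0.3800, 0.6200), p(N) = (0.3600, 0.1200, 0.5200).
I(M;N) = Σ p(x,y)·log₂[p(x,y)/(p(x)p(y))].
  (α,a): 0.14·log₂(1.0234) = 0.0047
  (α,b): 0.06·log₂(1.3158) = 0.0238
  (α,c): 0.18·log₂(0.9109) = -0.0242
  (β,a): 0.22·log₂(0.9857) = -0.0046
  (β,b): 0.06·log₂(0.8065) = -0.0186
  (β,c): 0.34·log₂(1.0546) = 0.0261
Sum = 0.007 bits.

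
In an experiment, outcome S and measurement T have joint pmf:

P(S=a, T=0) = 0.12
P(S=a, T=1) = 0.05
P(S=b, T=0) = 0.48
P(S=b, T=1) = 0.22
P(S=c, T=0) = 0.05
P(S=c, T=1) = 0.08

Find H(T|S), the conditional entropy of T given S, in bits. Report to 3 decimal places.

0.902 bits

Chain rule: H(T|S) = H(S,T) − H(S).
Marginals: p(S) = (0.1700, 0.7000, 0.1300), p(T) = (0.6500, 0.3500).
H(S,T) = 2.0796 bits; H(S) = 1.1774 bits.
H(T|S) = 2.0796 − 1.1774 = 0.902 bits.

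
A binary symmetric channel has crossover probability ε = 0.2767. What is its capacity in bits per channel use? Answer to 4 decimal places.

0.1491 bits

Binary symmetric channel: C = 1 − h₂(ε) where h₂ is the binary entropy function.
h₂(0.2767) = −0.2767·log₂0.2767 − 0.7233·log₂0.7233 = 0.8509.
C = 1 − 0.8509 = 0.1491 bits per channel use.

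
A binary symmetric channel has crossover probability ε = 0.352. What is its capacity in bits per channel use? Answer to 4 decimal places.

0.0642 bits

Binary symmetric channel: C = 1 − h₂(ε) where h₂ is the binary entropy function.
h₂(0.352) = −0.352·log₂0.352 − 0.648·log₂0.648 = 0.9358.
C = 1 − 0.9358 = 0.0642 bits per channel use.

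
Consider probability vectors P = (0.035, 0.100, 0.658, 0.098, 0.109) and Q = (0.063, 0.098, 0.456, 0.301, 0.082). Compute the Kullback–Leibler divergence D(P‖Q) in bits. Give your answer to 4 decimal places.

0.2075 bits

D(P‖Q) = Σ p·log₂(p/q).
  0.035·log₂(0.035/0.063) = -0.02968
  0.100·log₂(0.100/0.098) = 0.00291
  0.658·log₂(0.658/0.456) = 0.34812
  0.098·log₂(0.098/0.301) = -0.15865
  0.109·log₂(0.109/0.082) = 0.04476
D(P‖Q) = 0.2075 bits.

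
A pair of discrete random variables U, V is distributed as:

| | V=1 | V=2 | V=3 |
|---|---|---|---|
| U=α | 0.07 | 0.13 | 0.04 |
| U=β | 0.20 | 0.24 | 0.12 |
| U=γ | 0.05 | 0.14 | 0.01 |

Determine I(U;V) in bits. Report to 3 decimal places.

0.041 bits

Marginals: p(U) = (0.2400, 0.5600, 0.2000), p(V) = (0.3200, 0.5100, 0.1700).
I(U;V) = Σ p(x,y)·log₂[p(x,y)/(p(x)p(y))].
  (α,1): 0.07·log₂(0.9115) = -0.0094
  (α,2): 0.13·log₂(1.0621) = 0.0113
  (α,3): 0.04·log₂(0.9804) = -0.0011
  (β,1): 0.20·log₂(1.1161) = 0.0317
  (β,2): 0.24·log₂(0.8403) = -0.0602
  (β,3): 0.12·log₂(1.2605) = 0.0401
  (γ,1): 0.05·log₂(0.7812) = -0.0178
  (γ,2): 0.14·log₂(1.3725) = 0.0640
  (γ,3): 0.01·log₂(0.2941) = -0.0177
Sum = 0.041 bits.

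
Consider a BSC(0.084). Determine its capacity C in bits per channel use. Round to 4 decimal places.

0.5839 bits

Binary symmetric channel: C = 1 − h₂(ε) where h₂ is the binary entropy function.
h₂(0.084) = −0.084·log₂0.084 − 0.916·log₂0.916 = 0.4161.
C = 1 − 0.4161 = 0.5839 bits per channel use.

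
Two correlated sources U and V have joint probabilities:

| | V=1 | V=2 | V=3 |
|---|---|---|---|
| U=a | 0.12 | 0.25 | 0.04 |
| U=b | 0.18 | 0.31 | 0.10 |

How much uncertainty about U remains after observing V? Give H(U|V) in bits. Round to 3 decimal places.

0.967 bits

Marginals: p(U) = (0.4100, 0.5900), p(V) = (0.3000, 0.5600, 0.1400).
H(U|V) = Σ p(V) · H(U|V=·).
  V=1: p=0.3000, H(U|V=1) = 0.9710
  V=2: p=0.5600, H(U|V=2) = 0.9917
  V=3: p=0.1400, H(U|V=3) = 0.8631
Weighted sum = 0.967 bits.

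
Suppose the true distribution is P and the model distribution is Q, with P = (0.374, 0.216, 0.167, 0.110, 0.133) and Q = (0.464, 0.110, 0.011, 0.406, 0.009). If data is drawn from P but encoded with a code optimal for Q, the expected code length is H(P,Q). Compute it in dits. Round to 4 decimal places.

0.9740 dits

H(P,Q) = −Σ p·log₁₀ q.
  −0.374·log₁₀(0.464) = 0.12472
  −0.216·log₁₀(0.110) = 0.20706
  −0.167·log₁₀(0.011) = 0.32709
  −0.110·log₁₀(0.406) = 0.04306
  −0.133·log₁₀(0.009) = 0.27209
H(P,Q) = 0.9740 dits.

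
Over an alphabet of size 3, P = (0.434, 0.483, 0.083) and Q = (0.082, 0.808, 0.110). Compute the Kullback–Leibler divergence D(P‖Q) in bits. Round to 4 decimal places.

D(P‖Q) = Σ p·log₂(p/q).
  0.434·log₂(0.434/0.082) = 1.04334
  0.483·log₂(0.483/0.808) = -0.35855
  0.083·log₂(0.083/0.110) = -0.03372
D(P‖Q) = 0.6511 bits.

0.6511 bits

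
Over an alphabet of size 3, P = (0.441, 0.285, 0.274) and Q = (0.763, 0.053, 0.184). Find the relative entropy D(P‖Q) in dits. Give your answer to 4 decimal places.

D(P‖Q) = Σ p·log₁₀(p/q).
  0.441·log₁₀(0.441/0.763) = -0.10500
  0.285·log₁₀(0.285/0.053) = 0.20821
  0.274·log₁₀(0.274/0.184) = 0.04738
D(P‖Q) = 0.1506 dits.

0.1506 dits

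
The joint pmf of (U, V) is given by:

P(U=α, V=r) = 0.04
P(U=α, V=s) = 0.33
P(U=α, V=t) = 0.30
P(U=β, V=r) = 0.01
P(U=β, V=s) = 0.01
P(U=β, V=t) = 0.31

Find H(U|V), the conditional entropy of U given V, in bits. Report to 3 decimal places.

Marginals: p(U) = (0.6700, 0.3300), p(V) = (0.0500, 0.3400, 0.6100).
H(U|V) = Σ p(V) · H(U|V=·).
  V=r: p=0.0500, H(U|V=r) = 0.7219
  V=s: p=0.3400, H(U|V=s) = 0.1914
  V=t: p=0.6100, H(U|V=t) = 0.9998
Weighted sum = 0.711 bits.

0.711 bits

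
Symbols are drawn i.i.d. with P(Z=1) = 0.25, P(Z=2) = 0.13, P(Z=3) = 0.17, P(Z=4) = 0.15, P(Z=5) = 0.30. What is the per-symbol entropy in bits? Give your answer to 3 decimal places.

2.249 bits

H(Z) = −Σ p·log₂ p.
  −(0.25)·log₂(0.25) = 0.5000
  −(0.13)·log₂(0.13) = 0.3826
  −(0.17)·log₂(0.17) = 0.4346
  −(0.15)·log₂(0.15) = 0.4105
  −(0.30)·log₂(0.30) = 0.5211
Sum: 0.5000 + 0.3826 + 0.4346 + 0.4105 + 0.5211 = 2.249 bits.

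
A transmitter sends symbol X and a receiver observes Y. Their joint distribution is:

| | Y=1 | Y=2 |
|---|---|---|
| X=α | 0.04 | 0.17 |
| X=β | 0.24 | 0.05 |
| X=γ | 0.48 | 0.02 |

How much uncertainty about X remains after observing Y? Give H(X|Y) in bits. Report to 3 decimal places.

Chain rule: H(X|Y) = H(X,Y) − H(Y).
Marginals: p(X) = (0.2100, 0.2900, 0.5000), p(Y) = (0.7600, 0.2400).
H(X,Y) = 1.9517 bits; H(Y) = 0.7950 bits.
H(X|Y) = 1.9517 − 0.7950 = 1.157 bits.

1.157 bits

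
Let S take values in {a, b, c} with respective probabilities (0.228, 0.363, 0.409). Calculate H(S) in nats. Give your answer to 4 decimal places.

H(S) = −Σ p·ln p.
  −(0.228)·ln(0.228) = 0.33708
  −(0.363)·ln(0.363) = 0.36785
  −(0.409)·ln(0.409) = 0.36566
Sum: 0.33708 + 0.36785 + 0.36566 = 1.0706 nats.

1.0706 nats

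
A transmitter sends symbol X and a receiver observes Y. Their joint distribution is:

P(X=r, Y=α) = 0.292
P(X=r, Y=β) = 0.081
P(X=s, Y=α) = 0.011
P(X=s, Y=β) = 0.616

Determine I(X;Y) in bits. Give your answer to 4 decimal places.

0.5234 bits

Marginals: p(X) = (0.3730, 0.6270), p(Y) = (0.3030, 0.6970).
I(X;Y) = Σ p(x,y)·log₂[p(x,y)/(p(x)p(y))].
  (r,α): 0.292·log₂(2.5836) = 0.39987
  (r,β): 0.081·log₂(0.3116) = -0.13628
  (s,α): 0.011·log₂(0.0579) = -0.04521
  (s,β): 0.616·log₂(1.4095) = 0.30506
Sum = 0.5234 bits.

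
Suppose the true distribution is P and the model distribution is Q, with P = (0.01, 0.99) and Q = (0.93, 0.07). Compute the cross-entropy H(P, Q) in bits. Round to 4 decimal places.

H(P,Q) = −Σ p·log₂ q.
  −0.01·log₂(0.93) = 0.00105
  −0.99·log₂(0.07) = 3.79814
H(P,Q) = 3.7992 bits.

3.7992 bits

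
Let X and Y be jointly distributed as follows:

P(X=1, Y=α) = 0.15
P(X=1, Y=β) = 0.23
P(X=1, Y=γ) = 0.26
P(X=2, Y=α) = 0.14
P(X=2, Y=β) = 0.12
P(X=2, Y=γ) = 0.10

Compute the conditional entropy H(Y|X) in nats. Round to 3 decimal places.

Chain rule: H(Y|X) = H(X,Y) − H(X).
Marginals: p(X) = (0.6400, 0.3600), p(Y) = (0.2900, 0.3500, 0.3600).
H(X,Y) = 1.7328 nats; H(X) = 0.6534 nats.
H(Y|X) = 1.7328 − 0.6534 = 1.079 nats.

1.079 nats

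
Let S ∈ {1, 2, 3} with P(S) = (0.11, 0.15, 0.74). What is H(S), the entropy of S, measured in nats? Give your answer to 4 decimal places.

0.7502 nats

H(S) = −Σ p·ln p.
  −(0.11)·ln(0.11) = 0.24280
  −(0.15)·ln(0.15) = 0.28457
  −(0.74)·ln(0.74) = 0.22282
Sum: 0.24280 + 0.28457 + 0.22282 = 0.7502 nats.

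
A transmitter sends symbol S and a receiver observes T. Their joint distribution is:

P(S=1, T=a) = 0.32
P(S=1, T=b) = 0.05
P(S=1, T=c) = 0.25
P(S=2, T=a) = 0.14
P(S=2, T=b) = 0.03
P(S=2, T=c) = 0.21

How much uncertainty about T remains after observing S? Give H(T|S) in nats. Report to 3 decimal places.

Chain rule: H(T|S) = H(S,T) − H(S).
Marginals: p(S) = (0.6200, 0.3800), p(T) = (0.4600, 0.0800, 0.4600).
H(S,T) = 1.5692 nats; H(S) = 0.6641 nats.
H(T|S) = 1.5692 − 0.6641 = 0.905 nats.

0.905 nats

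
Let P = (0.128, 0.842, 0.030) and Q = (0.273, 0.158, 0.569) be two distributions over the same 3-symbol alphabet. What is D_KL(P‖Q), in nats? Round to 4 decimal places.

1.2236 nats

D(P‖Q) = Σ p·ln(p/q).
  0.128·ln(0.128/0.273) = -0.09695
  0.842·ln(0.842/0.158) = 1.40882
  0.030·ln(0.030/0.569) = -0.08828
D(P‖Q) = 1.2236 nats.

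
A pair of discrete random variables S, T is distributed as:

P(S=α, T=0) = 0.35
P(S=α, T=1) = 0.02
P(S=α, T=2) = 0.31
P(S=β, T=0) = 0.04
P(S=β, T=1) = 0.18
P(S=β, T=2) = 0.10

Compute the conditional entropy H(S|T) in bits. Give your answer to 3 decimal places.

Marginals: p(S) = (0.6800, 0.3200), p(T) = (0.3900, 0.2000, 0.4100).
H(S|T) = Σ p(T) · H(S|T=·).
  T=0: p=0.3900, H(S|T=0) = 0.4771
  T=1: p=0.2000, H(S|T=1) = 0.4690
  T=2: p=0.4100, H(S|T=2) = 0.8015
Weighted sum = 0.608 bits.

0.608 bits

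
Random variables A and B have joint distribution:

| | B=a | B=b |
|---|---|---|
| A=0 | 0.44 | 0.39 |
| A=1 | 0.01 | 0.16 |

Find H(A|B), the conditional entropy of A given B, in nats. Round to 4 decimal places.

0.3796 nats

Marginals: p(A) = (0.8300, 0.1700), p(B) = (0.4500, 0.5500).
H(A|B) = Σ p(B) · H(A|B=·).
  B=a: p=0.4500, H(A|B=a) = 0.1066
  B=b: p=0.5500, H(A|B=b) = 0.6030
Weighted sum = 0.3796 nats.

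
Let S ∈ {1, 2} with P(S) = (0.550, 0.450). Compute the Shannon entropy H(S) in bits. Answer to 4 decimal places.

0.9928 bits

H(S) = −Σ p·log₂ p.
  −(0.550)·log₂(0.550) = 0.47437
  −(0.450)·log₂(0.450) = 0.51840
Sum: 0.47437 + 0.51840 = 0.9928 bits.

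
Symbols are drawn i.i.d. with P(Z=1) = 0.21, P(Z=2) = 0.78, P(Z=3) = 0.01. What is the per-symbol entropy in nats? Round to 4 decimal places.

H(Z) = −Σ p·ln p.
  −(0.21)·ln(0.21) = 0.32774
  −(0.78)·ln(0.78) = 0.19380
  −(0.01)·ln(0.01) = 0.04605
Sum: 0.32774 + 0.19380 + 0.04605 = 0.5676 nats.

0.5676 nats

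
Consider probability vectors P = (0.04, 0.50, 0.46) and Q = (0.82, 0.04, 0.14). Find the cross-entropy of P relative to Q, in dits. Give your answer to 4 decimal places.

1.0952 dits

H(P,Q) = −Σ p·log₁₀ q.
  −0.04·log₁₀(0.82) = 0.00345
  −0.50·log₁₀(0.04) = 0.69897
  −0.46·log₁₀(0.14) = 0.39278
H(P,Q) = 1.0952 dits.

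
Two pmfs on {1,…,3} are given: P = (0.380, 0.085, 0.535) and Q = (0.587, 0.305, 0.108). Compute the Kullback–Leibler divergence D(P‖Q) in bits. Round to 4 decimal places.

D(P‖Q) = Σ p·log₂(p/q).
  0.380·log₂(0.380/0.587) = -0.23840
  0.085·log₂(0.085/0.305) = -0.15668
  0.535·log₂(0.535/0.108) = 1.23505
D(P‖Q) = 0.8400 bits.

0.8400 bits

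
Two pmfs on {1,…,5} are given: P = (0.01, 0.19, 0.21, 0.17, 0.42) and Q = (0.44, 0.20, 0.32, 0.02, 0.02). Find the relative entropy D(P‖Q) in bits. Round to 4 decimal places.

2.1734 bits

D(P‖Q) = Σ p·log₂(p/q).
  0.01·log₂(0.01/0.44) = -0.05459
  0.19·log₂(0.19/0.20) = -0.01406
  0.21·log₂(0.21/0.32) = -0.12761
  0.17·log₂(0.17/0.02) = 0.52487
  0.42·log₂(0.42/0.02) = 1.84477
D(P‖Q) = 2.1734 bits.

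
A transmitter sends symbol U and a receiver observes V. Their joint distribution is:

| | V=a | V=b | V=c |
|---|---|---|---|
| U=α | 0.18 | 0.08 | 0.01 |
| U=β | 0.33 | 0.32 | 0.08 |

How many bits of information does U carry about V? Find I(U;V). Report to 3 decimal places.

Marginals: p(U) = (0.2700, 0.7300), p(V) = (0.5100, 0.4000, 0.0900).
I(U;V) = H(U) + H(V) − H(U,V).
H(U) = 0.8415, H(V) = 1.3369, H(U,V) = 2.1486.
I(U;V) = 0.8415 + 1.3369 − 2.1486 = 0.030 bits.

0.030 bits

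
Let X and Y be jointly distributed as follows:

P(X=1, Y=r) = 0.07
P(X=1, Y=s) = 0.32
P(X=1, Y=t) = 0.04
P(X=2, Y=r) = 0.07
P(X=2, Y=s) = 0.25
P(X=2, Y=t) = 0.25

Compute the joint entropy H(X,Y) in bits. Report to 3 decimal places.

2.249 bits

H(X,Y) = −Σ p(x,y)·log₂ p(x,y) over all 6 cells.
  cell (1,r): −0.07·log₂0.07 = 0.2686
  cell (1,s): −0.32·log₂0.32 = 0.5260
  cell (1,t): −0.04·log₂0.04 = 0.1858
  cell (2,r): −0.07·log₂0.07 = 0.2686
  cell (2,s): −0.25·log₂0.25 = 0.5000
  cell (2,t): −0.25·log₂0.25 = 0.5000
Sum = 2.249 bits.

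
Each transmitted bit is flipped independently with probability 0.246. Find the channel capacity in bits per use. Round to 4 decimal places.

Binary symmetric channel: C = 1 − h₂(ε) where h₂ is the binary entropy function.
h₂(0.246) = −0.246·log₂0.246 − 0.754·log₂0.754 = 0.8049.
C = 1 − 0.8049 = 0.1951 bits per channel use.

0.1951 bits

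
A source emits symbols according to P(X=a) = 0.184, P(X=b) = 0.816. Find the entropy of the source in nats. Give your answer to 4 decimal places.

H(X) = −Σ p·ln p.
  −(0.184)·ln(0.184) = 0.31148
  −(0.816)·ln(0.816) = 0.16593
Sum: 0.31148 + 0.16593 = 0.4774 nats.

0.4774 nats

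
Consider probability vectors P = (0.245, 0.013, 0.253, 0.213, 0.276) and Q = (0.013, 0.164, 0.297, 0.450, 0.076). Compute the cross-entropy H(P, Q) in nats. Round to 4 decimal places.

2.2760 nats

H(P,Q) = −Σ p·ln q.
  −0.245·ln(0.013) = 1.06399
  −0.013·ln(0.164) = 0.02350
  −0.253·ln(0.297) = 0.30715
  −0.213·ln(0.450) = 0.17008
  −0.276·ln(0.076) = 0.71126
H(P,Q) = 2.2760 nats.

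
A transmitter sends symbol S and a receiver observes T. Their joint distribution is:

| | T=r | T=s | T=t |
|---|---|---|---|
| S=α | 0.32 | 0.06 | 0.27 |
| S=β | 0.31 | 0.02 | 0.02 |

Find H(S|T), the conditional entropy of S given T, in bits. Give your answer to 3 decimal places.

0.800 bits

Marginals: p(S) = (0.6500, 0.3500), p(T) = (0.6300, 0.0800, 0.2900).
H(S|T) = Σ p(T) · H(S|T=·).
  T=r: p=0.6300, H(S|T=r) = 0.9998
  T=s: p=0.0800, H(S|T=s) = 0.8113
  T=t: p=0.2900, H(S|T=t) = 0.3621
Weighted sum = 0.800 bits.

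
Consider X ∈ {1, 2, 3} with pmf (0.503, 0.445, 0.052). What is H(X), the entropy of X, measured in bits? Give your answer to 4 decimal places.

1.2403 bits

H(X) = −Σ p·log₂ p.
  −(0.503)·log₂(0.503) = 0.49866
  −(0.445)·log₂(0.445) = 0.51981
  −(0.052)·log₂(0.052) = 0.22180
Sum: 0.49866 + 0.51981 + 0.22180 = 1.2403 bits.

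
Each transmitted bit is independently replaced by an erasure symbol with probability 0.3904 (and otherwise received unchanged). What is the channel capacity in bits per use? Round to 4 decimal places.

Binary erasure channel: capacity C = 1 − ε.
C = 1 − 0.3904 = 0.6096 bits per channel use.

0.6096 bits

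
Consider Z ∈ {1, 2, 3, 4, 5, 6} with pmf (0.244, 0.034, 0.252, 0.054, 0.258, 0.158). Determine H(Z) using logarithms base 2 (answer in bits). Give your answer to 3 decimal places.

H(Z) = −Σ p·log₂ p.
  −(0.244)·log₂(0.244) = 0.4966
  −(0.034)·log₂(0.034) = 0.1659
  −(0.252)·log₂(0.252) = 0.5011
  −(0.054)·log₂(0.054) = 0.2274
  −(0.258)·log₂(0.258) = 0.5043
  −(0.158)·log₂(0.158) = 0.4206
Sum: 0.4966 + 0.1659 + 0.5011 + 0.2274 + 0.5043 + 0.4206 = 2.316 bits.

2.316 bits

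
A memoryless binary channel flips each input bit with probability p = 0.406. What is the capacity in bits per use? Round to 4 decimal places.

0.0256 bits

Binary symmetric channel: C = 1 − h₂(ε) where h₂ is the binary entropy function.
h₂(0.406) = −0.406·log₂0.406 − 0.594·log₂0.594 = 0.9744.
C = 1 − 0.9744 = 0.0256 bits per channel use.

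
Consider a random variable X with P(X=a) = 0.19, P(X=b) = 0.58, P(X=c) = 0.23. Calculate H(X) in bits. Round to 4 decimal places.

H(X) = −Σ p·log₂ p.
  −(0.19)·log₂(0.19) = 0.45523
  −(0.58)·log₂(0.58) = 0.45581
  −(0.23)·log₂(0.23) = 0.48767
Sum: 0.45523 + 0.45581 + 0.48767 = 1.3987 bits.

1.3987 bits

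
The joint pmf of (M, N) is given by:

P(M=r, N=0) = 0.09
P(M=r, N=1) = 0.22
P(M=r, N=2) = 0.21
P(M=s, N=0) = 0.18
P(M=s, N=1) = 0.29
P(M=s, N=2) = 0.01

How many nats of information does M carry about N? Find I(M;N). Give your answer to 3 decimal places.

0.131 nats

Marginals: p(M) = (0.5200, 0.4800), p(N) = (0.2700, 0.5100, 0.2200).
I(M;N) = H(M) + H(N) − H(M,N).
H(M) = 0.6923, H(N) = 1.0300, H(M,N) = 1.5913.
I(M;N) = 0.6923 + 1.0300 − 1.5913 = 0.131 nats.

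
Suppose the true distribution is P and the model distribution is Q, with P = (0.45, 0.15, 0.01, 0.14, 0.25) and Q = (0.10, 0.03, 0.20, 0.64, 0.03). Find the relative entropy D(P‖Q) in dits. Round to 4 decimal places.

D(P‖Q) = Σ p·log₁₀(p/q).
  0.45·log₁₀(0.45/0.10) = 0.29395
  0.15·log₁₀(0.15/0.03) = 0.10485
  0.01·log₁₀(0.01/0.20) = -0.01301
  0.14·log₁₀(0.14/0.64) = -0.09241
  0.25·log₁₀(0.25/0.03) = 0.23020
D(P‖Q) = 0.5236 dits.

0.5236 dits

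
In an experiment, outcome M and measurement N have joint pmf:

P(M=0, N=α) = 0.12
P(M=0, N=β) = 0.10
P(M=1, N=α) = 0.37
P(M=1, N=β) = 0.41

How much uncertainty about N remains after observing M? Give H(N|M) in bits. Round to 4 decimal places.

0.9972 bits

Chain rule: H(N|M) = H(M,N) − H(M).
Marginals: p(M) = (0.2200, 0.7800), p(N) = (0.4900, 0.5100).
H(M,N) = 1.7574 bits; H(M) = 0.7602 bits.
H(N|M) = 1.7574 − 0.7602 = 0.9972 bits.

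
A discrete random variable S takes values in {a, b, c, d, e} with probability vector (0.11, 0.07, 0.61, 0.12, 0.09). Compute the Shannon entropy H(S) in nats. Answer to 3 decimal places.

H(S) = −Σ p·ln p.
  −(0.11)·ln(0.11) = 0.2428
  −(0.07)·ln(0.07) = 0.1861
  −(0.61)·ln(0.61) = 0.3015
  −(0.12)·ln(0.12) = 0.2544
  −(0.09)·ln(0.09) = 0.2167
Sum: 0.2428 + 0.1861 + 0.3015 + 0.2544 + 0.2167 = 1.202 nats.

1.202 nats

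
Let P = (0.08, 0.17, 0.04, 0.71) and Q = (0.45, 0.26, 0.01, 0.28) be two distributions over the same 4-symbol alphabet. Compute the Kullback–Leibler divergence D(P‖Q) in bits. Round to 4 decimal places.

0.7295 bits

D(P‖Q) = Σ p·log₂(p/q).
  0.08·log₂(0.08/0.45) = -0.19935
  0.17·log₂(0.17/0.26) = -0.10421
  0.04·log₂(0.04/0.01) = 0.08000
  0.71·log₂(0.71/0.28) = 0.95310
D(P‖Q) = 0.7295 bits.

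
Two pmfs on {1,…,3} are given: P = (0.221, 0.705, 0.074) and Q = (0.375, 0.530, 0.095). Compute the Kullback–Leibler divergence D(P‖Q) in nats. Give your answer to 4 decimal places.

D(P‖Q) = Σ p·ln(p/q).
  0.221·ln(0.221/0.375) = -0.11686
  0.705·ln(0.705/0.530) = 0.20115
  0.074·ln(0.074/0.095) = -0.01849
D(P‖Q) = 0.0658 nats.

0.0658 nats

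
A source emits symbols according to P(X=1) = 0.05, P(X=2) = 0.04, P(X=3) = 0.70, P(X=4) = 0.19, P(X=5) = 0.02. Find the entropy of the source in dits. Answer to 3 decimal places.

0.400 dits

H(X) = −Σ p·log₁₀ p.
  −(0.05)·log₁₀(0.05) = 0.0651
  −(0.04)·log₁₀(0.04) = 0.0559
  −(0.70)·log₁₀(0.70) = 0.1084
  −(0.19)·log₁₀(0.19) = 0.1370
  −(0.02)·log₁₀(0.02) = 0.0340
Sum: 0.0651 + 0.0559 + 0.1084 + 0.1370 + 0.0340 = 0.400 dits.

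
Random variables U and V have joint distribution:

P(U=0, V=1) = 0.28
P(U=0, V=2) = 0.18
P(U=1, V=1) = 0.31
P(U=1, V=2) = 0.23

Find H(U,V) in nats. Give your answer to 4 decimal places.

H(U,V) = −Σ p(x,y)·ln p(x,y) over all 4 cells.
  cell (0,1): −0.28·ln0.28 = 0.35643
  cell (0,2): −0.18·ln0.18 = 0.30866
  cell (1,1): −0.31·ln0.31 = 0.36307
  cell (1,2): −0.23·ln0.23 = 0.33803
Sum = 1.3662 nats.

1.3662 nats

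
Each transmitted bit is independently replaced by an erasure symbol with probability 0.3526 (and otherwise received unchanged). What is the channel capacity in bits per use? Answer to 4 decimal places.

0.6474 bits

Binary erasure channel: capacity C = 1 − ε.
C = 1 − 0.3526 = 0.6474 bits per channel use.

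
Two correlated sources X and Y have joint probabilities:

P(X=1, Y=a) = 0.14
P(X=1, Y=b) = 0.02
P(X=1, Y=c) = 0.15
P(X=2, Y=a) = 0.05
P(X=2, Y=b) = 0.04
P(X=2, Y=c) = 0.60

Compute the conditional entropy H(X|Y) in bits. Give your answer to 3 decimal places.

Marginals: p(X) = (0.3100, 0.6900), p(Y) = (0.1900, 0.0600, 0.7500).
H(X|Y) = Σ p(Y) · H(X|Y=·).
  Y=a: p=0.1900, H(X|Y=a) = 0.8315
  Y=b: p=0.0600, H(X|Y=b) = 0.9183
  Y=c: p=0.7500, H(X|Y=c) = 0.7219
Weighted sum = 0.755 bits.

0.755 bits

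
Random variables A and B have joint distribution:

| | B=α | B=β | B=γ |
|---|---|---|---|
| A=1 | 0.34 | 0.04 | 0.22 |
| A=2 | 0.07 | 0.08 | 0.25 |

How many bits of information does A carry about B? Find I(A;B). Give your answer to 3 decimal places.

Marginals: p(A) = (0.6000, 0.4000), p(B) = (0.4100, 0.1200, 0.4700).
I(A;B) = H(A) + H(B) − H(A,B).
H(A) = 0.9710, H(B) = 1.4064, H(A,B) = 2.2556.
I(A;B) = 0.9710 + 1.4064 − 2.2556 = 0.122 bits.

0.122 bits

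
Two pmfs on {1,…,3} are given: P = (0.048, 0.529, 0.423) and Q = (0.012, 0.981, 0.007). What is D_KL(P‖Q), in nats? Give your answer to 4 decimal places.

D(P‖Q) = Σ p·ln(p/q).
  0.048·ln(0.048/0.012) = 0.06654
  0.529·ln(0.529/0.981) = -0.32670
  0.423·ln(0.423/0.007) = 1.73492
D(P‖Q) = 1.4748 nats.

1.4748 nats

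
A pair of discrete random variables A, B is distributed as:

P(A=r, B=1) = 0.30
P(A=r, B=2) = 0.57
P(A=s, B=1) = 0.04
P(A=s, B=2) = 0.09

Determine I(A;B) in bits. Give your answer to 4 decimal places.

Marginals: p(A) = (0.8700, 0.1300), p(B) = (0.3400, 0.6600).
I(A;B) = Σ p(x,y)·log₂[p(x,y)/(p(x)p(y))].
  (r,1): 0.30·log₂(1.0142) = 0.00610
  (r,2): 0.57·log₂(0.9927) = -0.00604
  (s,1): 0.04·log₂(0.9050) = -0.00576
  (s,2): 0.09·log₂(1.0490) = 0.00621
Sum = 0.0005 bits.

0.0005 bits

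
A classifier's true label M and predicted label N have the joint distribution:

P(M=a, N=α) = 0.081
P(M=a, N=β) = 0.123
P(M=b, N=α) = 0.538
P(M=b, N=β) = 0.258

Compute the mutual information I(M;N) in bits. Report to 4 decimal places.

Marginals: p(M) = (0.2040, 0.7960), p(N) = (0.6190, 0.3810).
I(M;N) = H(M) + H(N) − H(M,N).
H(M) = 0.7299, H(N) = 0.9587, H(M,N) = 1.6510.
I(M;N) = 0.7299 + 0.9587 − 1.6510 = 0.0376 bits.

0.0376 bits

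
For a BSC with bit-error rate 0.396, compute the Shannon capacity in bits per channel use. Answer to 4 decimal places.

Binary symmetric channel: C = 1 − h₂(ε) where h₂ is the binary entropy function.
h₂(0.396) = −0.396·log₂0.396 − 0.604·log₂0.604 = 0.9686.
C = 1 − 0.9686 = 0.0314 bits per channel use.

0.0314 bits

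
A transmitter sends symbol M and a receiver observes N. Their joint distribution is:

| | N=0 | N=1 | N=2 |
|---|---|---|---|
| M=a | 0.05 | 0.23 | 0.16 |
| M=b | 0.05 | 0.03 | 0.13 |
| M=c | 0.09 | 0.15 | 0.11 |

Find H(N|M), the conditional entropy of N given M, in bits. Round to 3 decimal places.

1.427 bits

Chain rule: H(N|M) = H(M,N) − H(M).
Marginals: p(M) = (0.4400, 0.2100, 0.3500), p(N) = (0.1900, 0.4100, 0.4000).
H(M,N) = 2.9508 bits; H(M) = 1.5241 bits.
H(N|M) = 2.9508 − 1.5241 = 1.427 bits.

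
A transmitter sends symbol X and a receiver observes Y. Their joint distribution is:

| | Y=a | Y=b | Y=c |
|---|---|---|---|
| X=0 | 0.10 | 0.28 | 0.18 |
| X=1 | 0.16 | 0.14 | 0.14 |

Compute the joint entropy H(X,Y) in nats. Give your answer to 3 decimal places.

1.739 nats

H(X,Y) = −Σ p(x,y)·ln p(x,y) over all 6 cells.
  cell (0,a): −0.10·ln0.10 = 0.2303
  cell (0,b): −0.28·ln0.28 = 0.3564
  cell (0,c): −0.18·ln0.18 = 0.3087
  cell (1,a): −0.16·ln0.16 = 0.2932
  cell (1,b): −0.14·ln0.14 = 0.2753
  cell (1,c): −0.14·ln0.14 = 0.2753
Sum = 1.739 nats.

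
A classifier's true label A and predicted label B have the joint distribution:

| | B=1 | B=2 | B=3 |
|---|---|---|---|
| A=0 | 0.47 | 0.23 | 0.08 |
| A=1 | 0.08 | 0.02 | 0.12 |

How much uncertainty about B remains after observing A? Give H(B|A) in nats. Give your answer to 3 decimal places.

Chain rule: H(B|A) = H(A,B) − H(A).
Marginals: p(A) = (0.7800, 0.2200), p(B) = (0.5500, 0.2500, 0.2000).
H(A,B) = 1.4297 nats; H(A) = 0.5269 nats.
H(B|A) = 1.4297 − 0.5269 = 0.903 nats.

0.903 nats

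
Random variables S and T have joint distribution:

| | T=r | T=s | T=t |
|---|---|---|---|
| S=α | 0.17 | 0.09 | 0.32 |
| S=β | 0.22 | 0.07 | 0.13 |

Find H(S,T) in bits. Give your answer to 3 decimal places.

2.405 bits

H(S,T) = −Σ p(x,y)·log₂ p(x,y) over all 6 cells.
  cell (α,r): −0.17·log₂0.17 = 0.4346
  cell (α,s): −0.09·log₂0.09 = 0.3127
  cell (α,t): −0.32·log₂0.32 = 0.5260
  cell (β,r): −0.22·log₂0.22 = 0.4806
  cell (β,s): −0.07·log₂0.07 = 0.2686
  cell (β,t): −0.13·log₂0.13 = 0.3826
Sum = 2.405 bits.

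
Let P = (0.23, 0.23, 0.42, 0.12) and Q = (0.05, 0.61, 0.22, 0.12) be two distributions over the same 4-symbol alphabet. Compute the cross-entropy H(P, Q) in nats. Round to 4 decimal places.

1.6931 nats

H(P,Q) = −Σ p·ln q.
  −0.23·ln(0.05) = 0.68902
  −0.23·ln(0.61) = 0.11369
  −0.42·ln(0.22) = 0.63593
  −0.12·ln(0.12) = 0.25443
H(P,Q) = 1.6931 nats.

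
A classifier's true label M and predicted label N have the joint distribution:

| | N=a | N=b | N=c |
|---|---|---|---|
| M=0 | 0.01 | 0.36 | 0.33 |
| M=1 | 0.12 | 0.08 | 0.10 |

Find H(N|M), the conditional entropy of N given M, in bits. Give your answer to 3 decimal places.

Chain rule: H(N|M) = H(M,N) − H(M).
Marginals: p(M) = (0.7000, 0.3000), p(N) = (0.1300, 0.4400, 0.4300).
H(M,N) = 2.1156 bits; H(M) = 0.8813 bits.
H(N|M) = 2.1156 − 0.8813 = 1.234 bits.

1.234 bits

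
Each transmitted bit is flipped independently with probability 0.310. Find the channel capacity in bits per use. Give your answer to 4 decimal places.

Binary symmetric channel: C = 1 − h₂(ε) where h₂ is the binary entropy function.
h₂(0.310) = −0.310·log₂0.310 − 0.690·log₂0.690 = 0.8932.
C = 1 − 0.8932 = 0.1068 bits per channel use.

0.1068 bits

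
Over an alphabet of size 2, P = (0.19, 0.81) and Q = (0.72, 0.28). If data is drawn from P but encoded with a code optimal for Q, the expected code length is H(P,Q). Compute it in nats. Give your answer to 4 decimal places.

1.0935 nats

H(P,Q) = −Σ p·ln q.
  −0.19·ln(0.72) = 0.06242
  −0.81·ln(0.28) = 1.03110
H(P,Q) = 1.0935 nats.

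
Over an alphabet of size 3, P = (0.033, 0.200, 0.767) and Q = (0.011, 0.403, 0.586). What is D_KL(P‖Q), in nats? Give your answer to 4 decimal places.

0.1026 nats

D(P‖Q) = Σ p·ln(p/q).
  0.033·ln(0.033/0.011) = 0.03625
  0.200·ln(0.200/0.403) = -0.14012
  0.767·ln(0.767/0.586) = 0.20645
D(P‖Q) = 0.1026 nats.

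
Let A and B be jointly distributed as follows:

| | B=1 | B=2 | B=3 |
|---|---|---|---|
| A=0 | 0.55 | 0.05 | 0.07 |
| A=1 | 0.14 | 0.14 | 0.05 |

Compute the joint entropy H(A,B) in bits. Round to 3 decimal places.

1.969 bits

H(A,B) = −Σ p(x,y)·log₂ p(x,y) over all 6 cells.
  cell (0,1): −0.55·log₂0.55 = 0.4744
  cell (0,2): −0.05·log₂0.05 = 0.2161
  cell (0,3): −0.07·log₂0.07 = 0.2686
  cell (1,1): −0.14·log₂0.14 = 0.3971
  cell (1,2): −0.14·log₂0.14 = 0.3971
  cell (1,3): −0.05·log₂0.05 = 0.2161
Sum = 1.969 bits.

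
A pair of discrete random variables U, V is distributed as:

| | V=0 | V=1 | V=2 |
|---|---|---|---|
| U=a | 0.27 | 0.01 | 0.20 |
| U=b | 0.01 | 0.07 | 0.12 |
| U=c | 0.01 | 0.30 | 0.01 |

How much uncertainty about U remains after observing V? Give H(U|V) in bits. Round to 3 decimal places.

0.821 bits

Chain rule: H(U|V) = H(U,V) − H(V).
Marginals: p(U) = (0.4800, 0.2000, 0.3200), p(V) = (0.2900, 0.3800, 0.3300).
H(U,V) = 2.3969 bits; H(V) = 1.5762 bits.
H(U|V) = 2.3969 − 1.5762 = 0.821 bits.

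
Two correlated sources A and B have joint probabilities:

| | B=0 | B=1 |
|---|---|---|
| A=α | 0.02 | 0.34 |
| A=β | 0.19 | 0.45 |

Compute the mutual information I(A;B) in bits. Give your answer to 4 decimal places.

Marginals: p(A) = (0.3600, 0.6400), p(B) = (0.2100, 0.7900).
I(A;B) = Σ p(x,y)·log₂[p(x,y)/(p(x)p(y))].
  (α,0): 0.02·log₂(0.2646) = -0.03837
  (α,1): 0.34·log₂(1.1955) = 0.08759
  (β,0): 0.19·log₂(1.4137) = 0.09490
  (β,1): 0.45·log₂(0.8900) = -0.07563
Sum = 0.0685 bits.

0.0685 bits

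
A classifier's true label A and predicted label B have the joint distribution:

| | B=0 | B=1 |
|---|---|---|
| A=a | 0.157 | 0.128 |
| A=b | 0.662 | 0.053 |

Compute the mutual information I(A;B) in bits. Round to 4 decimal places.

Marginals: p(A) = (0.2850, 0.7150), p(B) = (0.8190, 0.1810).
I(A;B) = Σ p(x,y)·log₂[p(x,y)/(p(x)p(y))].
  (a,0): 0.157·log₂(0.6726) = -0.08982
  (a,1): 0.128·log₂(2.4813) = 0.16782
  (b,0): 0.662·log₂(1.1305) = 0.11714
  (b,1): 0.053·log₂(0.4095) = -0.06826
Sum = 0.1269 bits.

0.1269 bits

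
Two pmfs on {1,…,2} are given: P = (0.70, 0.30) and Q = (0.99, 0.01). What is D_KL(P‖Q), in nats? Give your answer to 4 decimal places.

0.7777 nats

D(P‖Q) = Σ p·ln(p/q).
  0.70·ln(0.70/0.99) = -0.24264
  0.30·ln(0.30/0.01) = 1.02036
D(P‖Q) = 0.7777 nats.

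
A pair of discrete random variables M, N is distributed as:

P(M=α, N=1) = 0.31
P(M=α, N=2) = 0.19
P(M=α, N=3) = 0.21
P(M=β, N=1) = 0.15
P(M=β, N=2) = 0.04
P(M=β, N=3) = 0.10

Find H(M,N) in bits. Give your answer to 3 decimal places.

2.380 bits

H(M,N) = −Σ p(x,y)·log₂ p(x,y) over all 6 cells.
  cell (α,1): −0.31·log₂0.31 = 0.5238
  cell (α,2): −0.19·log₂0.19 = 0.4552
  cell (α,3): −0.21·log₂0.21 = 0.4728
  cell (β,1): −0.15·log₂0.15 = 0.4105
  cell (β,2): −0.04·log₂0.04 = 0.1858
  cell (β,3): −0.10·log₂0.10 = 0.3322
Sum = 2.380 bits.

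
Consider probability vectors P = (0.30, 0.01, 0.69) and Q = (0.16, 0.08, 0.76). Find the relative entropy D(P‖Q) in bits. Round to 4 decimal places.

D(P‖Q) = Σ p·log₂(p/q).
  0.30·log₂(0.30/0.16) = 0.27207
  0.01·log₂(0.01/0.08) = -0.03000
  0.69·log₂(0.69/0.76) = -0.09619
D(P‖Q) = 0.1459 bits.

0.1459 bits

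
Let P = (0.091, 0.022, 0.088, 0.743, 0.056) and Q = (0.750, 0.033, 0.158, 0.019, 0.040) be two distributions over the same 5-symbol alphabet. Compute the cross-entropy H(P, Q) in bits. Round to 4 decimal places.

H(P,Q) = −Σ p·log₂ q.
  −0.091·log₂(0.750) = 0.03777
  −0.022·log₂(0.033) = 0.10827
  −0.088·log₂(0.158) = 0.23426
  −0.743·log₂(0.019) = 4.24837
  −0.056·log₂(0.040) = 0.26006
H(P,Q) = 4.8887 bits.

4.8887 bits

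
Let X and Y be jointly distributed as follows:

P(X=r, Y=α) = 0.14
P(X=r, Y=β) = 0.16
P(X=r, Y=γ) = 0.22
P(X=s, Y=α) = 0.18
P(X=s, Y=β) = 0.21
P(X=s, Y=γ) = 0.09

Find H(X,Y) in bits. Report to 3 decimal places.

2.531 bits

H(X,Y) = −Σ p(x,y)·log₂ p(x,y) over all 6 cells.
  cell (r,α): −0.14·log₂0.14 = 0.3971
  cell (r,β): −0.16·log₂0.16 = 0.4230
  cell (r,γ): −0.22·log₂0.22 = 0.4806
  cell (s,α): −0.18·log₂0.18 = 0.4453
  cell (s,β): −0.21·log₂0.21 = 0.4728
  cell (s,γ): −0.09·log₂0.09 = 0.3127
Sum = 2.531 bits.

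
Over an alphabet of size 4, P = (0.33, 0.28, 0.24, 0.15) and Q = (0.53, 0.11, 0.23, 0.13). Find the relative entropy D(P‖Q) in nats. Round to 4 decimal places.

D(P‖Q) = Σ p·ln(p/q).
  0.33·ln(0.33/0.53) = -0.15635
  0.28·ln(0.28/0.11) = 0.26161
  0.24·ln(0.24/0.23) = 0.01021
  0.15·ln(0.15/0.13) = 0.02147
D(P‖Q) = 0.1369 nats.

0.1369 nats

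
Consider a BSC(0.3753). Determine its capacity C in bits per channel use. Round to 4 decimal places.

Binary symmetric channel: C = 1 − h₂(ε) where h₂ is the binary entropy function.
h₂(0.3753) = −0.3753·log₂0.3753 − 0.6247·log₂0.6247 = 0.9547.
C = 1 − 0.9547 = 0.0453 bits per channel use.

0.0453 bits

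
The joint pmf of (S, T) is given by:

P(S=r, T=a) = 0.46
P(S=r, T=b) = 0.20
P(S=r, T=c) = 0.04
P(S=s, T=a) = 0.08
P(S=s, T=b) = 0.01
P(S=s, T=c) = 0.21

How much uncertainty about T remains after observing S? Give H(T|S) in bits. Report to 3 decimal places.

Marginals: p(S) = (0.7000, 0.3000), p(T) = (0.5400, 0.2100, 0.2500).
H(T|S) = Σ p(S) · H(T|S=·).
  S=r: p=0.7000, H(T|S=r) = 1.1504
  S=s: p=0.3000, H(T|S=s) = 1.0323
Weighted sum = 1.115 bits.

1.115 bits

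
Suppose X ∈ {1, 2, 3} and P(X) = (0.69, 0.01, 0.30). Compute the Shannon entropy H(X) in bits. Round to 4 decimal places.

H(X) = −Σ p·log₂ p.
  −(0.69)·log₂(0.69) = 0.36938
  −(0.01)·log₂(0.01) = 0.06644
  −(0.30)·log₂(0.30) = 0.52109
Sum: 0.36938 + 0.06644 + 0.52109 = 0.9569 bits.

0.9569 bits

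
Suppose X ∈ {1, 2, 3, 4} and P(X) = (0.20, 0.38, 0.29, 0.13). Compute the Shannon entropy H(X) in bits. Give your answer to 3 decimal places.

H(X) = −Σ p·log₂ p.
  −(0.20)·log₂(0.20) = 0.4644
  −(0.38)·log₂(0.38) = 0.5305
  −(0.29)·log₂(0.29) = 0.5179
  −(0.13)·log₂(0.13) = 0.3826
Sum: 0.4644 + 0.5305 + 0.5179 + 0.3826 = 1.895 bits.

1.895 bits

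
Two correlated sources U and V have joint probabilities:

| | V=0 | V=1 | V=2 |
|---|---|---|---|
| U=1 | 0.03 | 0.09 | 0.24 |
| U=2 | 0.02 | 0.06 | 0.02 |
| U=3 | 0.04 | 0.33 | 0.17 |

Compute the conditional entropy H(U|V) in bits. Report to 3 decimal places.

1.232 bits

Chain rule: H(U|V) = H(U,V) − H(V).
Marginals: p(U) = (0.3600, 0.1000, 0.5400), p(V) = (0.0900, 0.4800, 0.4300).
H(U,V) = 2.5760 bits; H(V) = 1.3445 bits.
H(U|V) = 2.5760 − 1.3445 = 1.232 bits.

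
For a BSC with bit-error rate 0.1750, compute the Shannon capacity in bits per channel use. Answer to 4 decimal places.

Binary symmetric channel: C = 1 − h₂(ε) where h₂ is the binary entropy function.
h₂(0.1750) = −0.1750·log₂0.1750 − 0.8250·log₂0.8250 = 0.6690.
C = 1 − 0.6690 = 0.3310 bits per channel use.

0.3310 bits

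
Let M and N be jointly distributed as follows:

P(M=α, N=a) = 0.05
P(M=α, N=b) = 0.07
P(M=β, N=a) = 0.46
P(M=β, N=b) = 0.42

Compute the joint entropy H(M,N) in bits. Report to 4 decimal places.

1.5256 bits

H(M,N) = −Σ p(x,y)·log₂ p(x,y) over all 4 cells.
  cell (α,a): −0.05·log₂0.05 = 0.21610
  cell (α,b): −0.07·log₂0.07 = 0.26856
  cell (β,a): −0.46·log₂0.46 = 0.51534
  cell (β,b): −0.42·log₂0.42 = 0.52565
Sum = 1.5256 bits.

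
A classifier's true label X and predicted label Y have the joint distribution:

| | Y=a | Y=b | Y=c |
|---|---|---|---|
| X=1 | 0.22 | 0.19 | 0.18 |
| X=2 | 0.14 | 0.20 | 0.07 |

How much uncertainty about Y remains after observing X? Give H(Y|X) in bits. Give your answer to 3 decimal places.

1.535 bits

Marginals: p(X) = (0.5900, 0.4100), p(Y) = (0.3600, 0.3900, 0.2500).
H(Y|X) = Σ p(X) · H(Y|X=·).
  X=1: p=0.5900, H(Y|X=1) = 1.5796
  X=2: p=0.4100, H(Y|X=2) = 1.4699
Weighted sum = 1.535 bits.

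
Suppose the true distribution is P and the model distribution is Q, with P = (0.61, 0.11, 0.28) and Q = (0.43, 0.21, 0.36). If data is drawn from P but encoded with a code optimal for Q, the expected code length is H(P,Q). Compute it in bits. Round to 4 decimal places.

H(P,Q) = −Σ p·log₂ q.
  −0.61·log₂(0.43) = 0.74273
  −0.11·log₂(0.21) = 0.24767
  −0.28·log₂(0.36) = 0.41270
H(P,Q) = 1.4031 bits.

1.4031 bits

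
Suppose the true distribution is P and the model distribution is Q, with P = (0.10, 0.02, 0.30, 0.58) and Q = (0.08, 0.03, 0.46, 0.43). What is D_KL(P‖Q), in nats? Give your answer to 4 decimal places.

0.0595 nats

D(P‖Q) = Σ p·ln(p/q).
  0.10·ln(0.10/0.08) = 0.02231
  0.02·ln(0.02/0.03) = -0.00811
  0.30·ln(0.30/0.46) = -0.12823
  0.58·ln(0.58/0.43) = 0.17356
D(P‖Q) = 0.0595 nats.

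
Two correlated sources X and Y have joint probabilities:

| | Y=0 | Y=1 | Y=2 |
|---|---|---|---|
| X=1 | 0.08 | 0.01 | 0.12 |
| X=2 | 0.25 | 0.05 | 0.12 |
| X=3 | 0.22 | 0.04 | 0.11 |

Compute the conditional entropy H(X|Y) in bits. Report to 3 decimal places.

1.488 bits

Marginals: p(X) = (0.2100, 0.4200, 0.3700), p(Y) = (0.5500, 0.1000, 0.3500).
H(X|Y) = Σ p(Y) · H(X|Y=·).
  Y=0: p=0.5500, H(X|Y=0) = 1.4504
  Y=1: p=0.1000, H(X|Y=1) = 1.3610
  Y=2: p=0.3500, H(X|Y=2) = 1.5838
Weighted sum = 1.488 bits.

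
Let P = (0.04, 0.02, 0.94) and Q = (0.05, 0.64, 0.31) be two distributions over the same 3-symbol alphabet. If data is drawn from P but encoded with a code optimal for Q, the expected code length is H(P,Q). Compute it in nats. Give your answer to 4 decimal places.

H(P,Q) = −Σ p·ln q.
  −0.04·ln(0.05) = 0.11983
  −0.02·ln(0.64) = 0.00893
  −0.94·ln(0.31) = 1.10091
H(P,Q) = 1.2297 nats.

1.2297 nats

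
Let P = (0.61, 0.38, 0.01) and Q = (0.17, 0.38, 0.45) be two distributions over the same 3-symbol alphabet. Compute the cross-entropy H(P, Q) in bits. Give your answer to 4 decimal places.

2.1014 bits

H(P,Q) = −Σ p·log₂ q.
  −0.61·log₂(0.17) = 1.55940
  −0.38·log₂(0.38) = 0.53045
  −0.01·log₂(0.45) = 0.01152
H(P,Q) = 2.1014 bits.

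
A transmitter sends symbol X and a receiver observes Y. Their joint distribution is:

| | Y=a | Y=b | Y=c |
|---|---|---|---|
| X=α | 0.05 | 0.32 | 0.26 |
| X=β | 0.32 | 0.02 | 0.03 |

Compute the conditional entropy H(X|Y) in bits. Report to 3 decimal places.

Marginals: p(X) = (0.6300, 0.3700), p(Y) = (0.3700, 0.3400, 0.2900).
H(X|Y) = Σ p(Y) · H(X|Y=·).
  Y=a: p=0.3700, H(X|Y=a) = 0.5714
  Y=b: p=0.3400, H(X|Y=b) = 0.3228
  Y=c: p=0.2900, H(X|Y=c) = 0.4798
Weighted sum = 0.460 bits.

0.460 bits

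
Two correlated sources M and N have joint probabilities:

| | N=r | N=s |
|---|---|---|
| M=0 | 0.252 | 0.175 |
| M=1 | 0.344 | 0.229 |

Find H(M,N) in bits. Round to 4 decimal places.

H(M,N) = −Σ p(x,y)·log₂ p(x,y) over all 4 cells.
  cell (0,r): −0.252·log₂0.252 = 0.50110
  cell (0,s): −0.175·log₂0.175 = 0.44005
  cell (1,r): −0.344·log₂0.344 = 0.52959
  cell (1,s): −0.229·log₂0.229 = 0.48699
Sum = 1.9577 bits.

1.9577 bits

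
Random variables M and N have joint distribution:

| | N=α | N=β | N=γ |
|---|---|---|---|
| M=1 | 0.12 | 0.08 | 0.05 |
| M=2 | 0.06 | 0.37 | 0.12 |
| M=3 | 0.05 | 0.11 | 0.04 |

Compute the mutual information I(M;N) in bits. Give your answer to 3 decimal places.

0.100 bits

Marginals: p(M) = (0.2500, 0.5500, 0.2000), p(N) = (0.2300, 0.5600, 0.2100).
I(M;N) = H(M) + H(N) − H(M,N).
H(M) = 1.4388, H(N) = 1.4289, H(M,N) = 2.7681.
I(M;N) = 1.4388 + 1.4289 − 2.7681 = 0.100 bits.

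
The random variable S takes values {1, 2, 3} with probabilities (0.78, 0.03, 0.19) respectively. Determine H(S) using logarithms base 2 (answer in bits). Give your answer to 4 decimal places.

0.8866 bits

H(S) = −Σ p·log₂ p.
  −(0.78)·log₂(0.78) = 0.27959
  −(0.03)·log₂(0.03) = 0.15177
  −(0.19)·log₂(0.19) = 0.45523
Sum: 0.27959 + 0.15177 + 0.45523 = 0.8866 bits.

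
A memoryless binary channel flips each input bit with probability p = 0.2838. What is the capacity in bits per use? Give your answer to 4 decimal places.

0.1394 bits

Binary symmetric channel: C = 1 − h₂(ε) where h₂ is the binary entropy function.
h₂(0.2838) = −0.2838·log₂0.2838 − 0.7162·log₂0.7162 = 0.8606.
C = 1 − 0.8606 = 0.1394 bits per channel use.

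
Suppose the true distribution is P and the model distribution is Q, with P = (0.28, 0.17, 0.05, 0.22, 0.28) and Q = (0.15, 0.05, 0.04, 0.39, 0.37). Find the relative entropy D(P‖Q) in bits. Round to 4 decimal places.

0.2741 bits

D(P‖Q) = Σ p·log₂(p/q).
  0.28·log₂(0.28/0.15) = 0.25213
  0.17·log₂(0.17/0.05) = 0.30014
  0.05·log₂(0.05/0.04) = 0.01610
  0.22·log₂(0.22/0.39) = -0.18171
  0.28·log₂(0.28/0.37) = -0.11259
D(P‖Q) = 0.2741 bits.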